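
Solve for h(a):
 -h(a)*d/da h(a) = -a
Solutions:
 h(a) = -sqrt(C1 + a^2)
 h(a) = sqrt(C1 + a^2)


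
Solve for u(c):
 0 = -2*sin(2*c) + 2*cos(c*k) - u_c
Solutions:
 u(c) = C1 + cos(2*c) + 2*sin(c*k)/k


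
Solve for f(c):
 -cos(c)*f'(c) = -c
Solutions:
 f(c) = C1 + Integral(c/cos(c), c)


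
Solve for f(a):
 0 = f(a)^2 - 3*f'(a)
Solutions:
 f(a) = -3/(C1 + a)


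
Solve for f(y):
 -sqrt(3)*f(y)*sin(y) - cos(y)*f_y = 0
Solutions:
 f(y) = C1*cos(y)^(sqrt(3))


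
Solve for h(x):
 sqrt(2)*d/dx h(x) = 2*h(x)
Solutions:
 h(x) = C1*exp(sqrt(2)*x)


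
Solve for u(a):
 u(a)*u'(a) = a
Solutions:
 u(a) = -sqrt(C1 + a^2)
 u(a) = sqrt(C1 + a^2)


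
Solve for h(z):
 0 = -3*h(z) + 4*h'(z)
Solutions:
 h(z) = C1*exp(3*z/4)


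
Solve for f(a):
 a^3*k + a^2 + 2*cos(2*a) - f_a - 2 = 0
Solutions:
 f(a) = C1 + a^4*k/4 + a^3/3 - 2*a + 2*sin(a)*cos(a)


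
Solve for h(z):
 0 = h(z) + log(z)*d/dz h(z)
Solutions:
 h(z) = C1*exp(-li(z))


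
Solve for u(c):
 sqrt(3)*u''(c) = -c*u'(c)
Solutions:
 u(c) = C1 + C2*erf(sqrt(2)*3^(3/4)*c/6)


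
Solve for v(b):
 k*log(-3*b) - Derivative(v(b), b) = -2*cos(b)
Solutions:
 v(b) = C1 + b*k*(log(-b) - 1) + b*k*log(3) + 2*sin(b)


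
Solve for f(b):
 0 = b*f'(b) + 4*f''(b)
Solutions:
 f(b) = C1 + C2*erf(sqrt(2)*b/4)


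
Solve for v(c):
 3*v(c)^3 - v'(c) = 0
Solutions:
 v(c) = -sqrt(2)*sqrt(-1/(C1 + 3*c))/2
 v(c) = sqrt(2)*sqrt(-1/(C1 + 3*c))/2


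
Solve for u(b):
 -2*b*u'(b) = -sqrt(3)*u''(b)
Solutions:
 u(b) = C1 + C2*erfi(3^(3/4)*b/3)


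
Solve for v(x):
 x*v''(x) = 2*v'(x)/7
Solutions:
 v(x) = C1 + C2*x^(9/7)


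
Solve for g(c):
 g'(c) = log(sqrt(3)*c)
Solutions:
 g(c) = C1 + c*log(c) - c + c*log(3)/2


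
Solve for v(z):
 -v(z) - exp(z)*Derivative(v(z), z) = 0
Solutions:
 v(z) = C1*exp(exp(-z))


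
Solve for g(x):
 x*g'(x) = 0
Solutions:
 g(x) = C1


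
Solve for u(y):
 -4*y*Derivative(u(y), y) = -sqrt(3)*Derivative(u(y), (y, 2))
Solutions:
 u(y) = C1 + C2*erfi(sqrt(2)*3^(3/4)*y/3)


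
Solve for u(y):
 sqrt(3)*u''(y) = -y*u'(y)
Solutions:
 u(y) = C1 + C2*erf(sqrt(2)*3^(3/4)*y/6)


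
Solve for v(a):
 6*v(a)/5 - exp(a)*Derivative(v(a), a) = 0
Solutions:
 v(a) = C1*exp(-6*exp(-a)/5)


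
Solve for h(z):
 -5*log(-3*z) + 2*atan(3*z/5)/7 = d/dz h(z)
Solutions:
 h(z) = C1 - 5*z*log(-z) + 2*z*atan(3*z/5)/7 - 5*z*log(3) + 5*z - 5*log(9*z^2 + 25)/21


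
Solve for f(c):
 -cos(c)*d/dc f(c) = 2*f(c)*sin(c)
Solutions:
 f(c) = C1*cos(c)^2


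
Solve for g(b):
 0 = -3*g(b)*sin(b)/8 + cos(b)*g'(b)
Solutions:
 g(b) = C1/cos(b)^(3/8)


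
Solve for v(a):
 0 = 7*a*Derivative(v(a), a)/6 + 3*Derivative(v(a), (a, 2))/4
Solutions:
 v(a) = C1 + C2*erf(sqrt(7)*a/3)


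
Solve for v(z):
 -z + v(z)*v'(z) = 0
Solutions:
 v(z) = -sqrt(C1 + z^2)
 v(z) = sqrt(C1 + z^2)


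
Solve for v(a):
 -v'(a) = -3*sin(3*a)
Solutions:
 v(a) = C1 - cos(3*a)


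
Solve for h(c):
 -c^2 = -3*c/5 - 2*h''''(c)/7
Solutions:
 h(c) = C1 + C2*c + C3*c^2 + C4*c^3 + 7*c^6/720 - 7*c^5/400


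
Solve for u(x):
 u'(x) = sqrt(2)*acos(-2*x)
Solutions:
 u(x) = C1 + sqrt(2)*(x*acos(-2*x) + sqrt(1 - 4*x^2)/2)


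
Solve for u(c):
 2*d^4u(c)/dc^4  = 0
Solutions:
 u(c) = C1 + C2*c + C3*c^2 + C4*c^3


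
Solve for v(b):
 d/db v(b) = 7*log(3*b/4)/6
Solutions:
 v(b) = C1 + 7*b*log(b)/6 - 7*b*log(2)/3 - 7*b/6 + 7*b*log(3)/6


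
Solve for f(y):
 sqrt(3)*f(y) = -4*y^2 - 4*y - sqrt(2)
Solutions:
 f(y) = -4*sqrt(3)*y^2/3 - 4*sqrt(3)*y/3 - sqrt(6)/3


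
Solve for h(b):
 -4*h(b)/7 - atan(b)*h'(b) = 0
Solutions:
 h(b) = C1*exp(-4*Integral(1/atan(b), b)/7)


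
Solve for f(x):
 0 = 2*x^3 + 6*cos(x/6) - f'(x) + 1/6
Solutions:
 f(x) = C1 + x^4/2 + x/6 + 36*sin(x/6)


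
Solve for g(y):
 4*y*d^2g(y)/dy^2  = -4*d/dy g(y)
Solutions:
 g(y) = C1 + C2*log(y)


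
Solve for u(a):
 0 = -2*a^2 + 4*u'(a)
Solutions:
 u(a) = C1 + a^3/6


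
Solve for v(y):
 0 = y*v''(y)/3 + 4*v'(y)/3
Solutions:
 v(y) = C1 + C2/y^3


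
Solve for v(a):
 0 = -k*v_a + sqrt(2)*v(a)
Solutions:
 v(a) = C1*exp(sqrt(2)*a/k)


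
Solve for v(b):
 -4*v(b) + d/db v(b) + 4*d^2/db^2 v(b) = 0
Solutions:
 v(b) = C1*exp(b*(-1 + sqrt(65))/8) + C2*exp(-b*(1 + sqrt(65))/8)


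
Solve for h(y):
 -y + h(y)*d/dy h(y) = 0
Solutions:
 h(y) = -sqrt(C1 + y^2)
 h(y) = sqrt(C1 + y^2)


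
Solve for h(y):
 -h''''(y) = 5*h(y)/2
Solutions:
 h(y) = (C1*sin(10^(1/4)*y/2) + C2*cos(10^(1/4)*y/2))*exp(-10^(1/4)*y/2) + (C3*sin(10^(1/4)*y/2) + C4*cos(10^(1/4)*y/2))*exp(10^(1/4)*y/2)


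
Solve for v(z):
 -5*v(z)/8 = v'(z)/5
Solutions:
 v(z) = C1*exp(-25*z/8)


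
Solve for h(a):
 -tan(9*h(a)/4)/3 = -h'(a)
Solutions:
 h(a) = -4*asin(C1*exp(3*a/4))/9 + 4*pi/9
 h(a) = 4*asin(C1*exp(3*a/4))/9


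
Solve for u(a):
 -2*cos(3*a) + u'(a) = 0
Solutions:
 u(a) = C1 + 2*sin(3*a)/3


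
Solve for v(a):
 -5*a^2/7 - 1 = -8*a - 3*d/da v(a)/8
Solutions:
 v(a) = C1 + 40*a^3/63 - 32*a^2/3 + 8*a/3


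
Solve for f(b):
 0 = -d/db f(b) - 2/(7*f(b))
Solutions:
 f(b) = -sqrt(C1 - 28*b)/7
 f(b) = sqrt(C1 - 28*b)/7


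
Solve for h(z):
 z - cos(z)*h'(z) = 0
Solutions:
 h(z) = C1 + Integral(z/cos(z), z)


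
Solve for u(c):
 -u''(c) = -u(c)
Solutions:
 u(c) = C1*exp(-c) + C2*exp(c)


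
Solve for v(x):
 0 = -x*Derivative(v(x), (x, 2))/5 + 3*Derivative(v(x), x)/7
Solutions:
 v(x) = C1 + C2*x^(22/7)


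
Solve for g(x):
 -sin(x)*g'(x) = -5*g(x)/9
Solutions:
 g(x) = C1*(cos(x) - 1)^(5/18)/(cos(x) + 1)^(5/18)


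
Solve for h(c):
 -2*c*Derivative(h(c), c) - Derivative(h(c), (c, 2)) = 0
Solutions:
 h(c) = C1 + C2*erf(c)


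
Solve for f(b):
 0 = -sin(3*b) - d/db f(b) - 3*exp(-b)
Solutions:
 f(b) = C1 + cos(3*b)/3 + 3*exp(-b)


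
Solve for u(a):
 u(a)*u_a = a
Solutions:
 u(a) = -sqrt(C1 + a^2)
 u(a) = sqrt(C1 + a^2)


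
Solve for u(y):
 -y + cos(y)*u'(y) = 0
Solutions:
 u(y) = C1 + Integral(y/cos(y), y)


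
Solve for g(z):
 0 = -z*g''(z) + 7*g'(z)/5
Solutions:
 g(z) = C1 + C2*z^(12/5)


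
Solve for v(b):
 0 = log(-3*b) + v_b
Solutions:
 v(b) = C1 - b*log(-b) + b*(1 - log(3))


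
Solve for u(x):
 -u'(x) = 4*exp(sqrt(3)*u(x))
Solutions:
 u(x) = sqrt(3)*(2*log(1/(C1 + 4*x)) - log(3))/6


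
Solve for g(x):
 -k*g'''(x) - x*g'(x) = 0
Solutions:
 g(x) = C1 + Integral(C2*airyai(x*(-1/k)^(1/3)) + C3*airybi(x*(-1/k)^(1/3)), x)


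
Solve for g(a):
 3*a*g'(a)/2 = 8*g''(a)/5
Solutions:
 g(a) = C1 + C2*erfi(sqrt(30)*a/8)


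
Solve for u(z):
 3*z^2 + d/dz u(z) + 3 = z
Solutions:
 u(z) = C1 - z^3 + z^2/2 - 3*z


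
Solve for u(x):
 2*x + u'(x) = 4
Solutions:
 u(x) = C1 - x^2 + 4*x


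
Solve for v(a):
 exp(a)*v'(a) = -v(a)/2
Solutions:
 v(a) = C1*exp(exp(-a)/2)


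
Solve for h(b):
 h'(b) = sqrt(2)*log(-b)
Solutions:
 h(b) = C1 + sqrt(2)*b*log(-b) - sqrt(2)*b


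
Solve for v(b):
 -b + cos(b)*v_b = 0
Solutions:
 v(b) = C1 + Integral(b/cos(b), b)


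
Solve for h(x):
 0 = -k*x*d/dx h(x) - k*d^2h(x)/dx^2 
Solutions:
 h(x) = C1 + C2*erf(sqrt(2)*x/2)


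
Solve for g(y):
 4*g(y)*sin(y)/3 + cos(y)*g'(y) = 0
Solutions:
 g(y) = C1*cos(y)^(4/3)


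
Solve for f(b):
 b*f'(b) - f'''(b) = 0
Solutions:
 f(b) = C1 + Integral(C2*airyai(b) + C3*airybi(b), b)


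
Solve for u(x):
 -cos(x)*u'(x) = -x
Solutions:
 u(x) = C1 + Integral(x/cos(x), x)


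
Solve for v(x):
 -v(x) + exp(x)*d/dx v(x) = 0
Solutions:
 v(x) = C1*exp(-exp(-x))


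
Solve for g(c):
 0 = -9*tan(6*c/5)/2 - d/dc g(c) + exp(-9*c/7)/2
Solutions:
 g(c) = C1 - 15*log(tan(6*c/5)^2 + 1)/8 - 7*exp(-9*c/7)/18


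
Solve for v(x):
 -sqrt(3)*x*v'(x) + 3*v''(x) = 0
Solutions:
 v(x) = C1 + C2*erfi(sqrt(2)*3^(3/4)*x/6)


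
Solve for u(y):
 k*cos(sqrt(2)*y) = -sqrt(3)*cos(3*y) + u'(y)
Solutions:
 u(y) = C1 + sqrt(2)*k*sin(sqrt(2)*y)/2 + sqrt(3)*sin(3*y)/3


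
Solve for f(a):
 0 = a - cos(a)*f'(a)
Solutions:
 f(a) = C1 + Integral(a/cos(a), a)


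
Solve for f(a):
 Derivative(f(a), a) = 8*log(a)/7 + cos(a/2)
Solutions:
 f(a) = C1 + 8*a*log(a)/7 - 8*a/7 + 2*sin(a/2)


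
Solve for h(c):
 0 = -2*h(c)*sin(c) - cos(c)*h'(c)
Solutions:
 h(c) = C1*cos(c)^2


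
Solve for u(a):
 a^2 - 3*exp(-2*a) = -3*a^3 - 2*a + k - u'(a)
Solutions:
 u(a) = C1 - 3*a^4/4 - a^3/3 - a^2 + a*k - 3*exp(-2*a)/2


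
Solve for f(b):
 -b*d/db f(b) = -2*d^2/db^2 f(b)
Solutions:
 f(b) = C1 + C2*erfi(b/2)


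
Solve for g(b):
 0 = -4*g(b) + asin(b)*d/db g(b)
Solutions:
 g(b) = C1*exp(4*Integral(1/asin(b), b))


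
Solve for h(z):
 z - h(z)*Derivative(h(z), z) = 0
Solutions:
 h(z) = -sqrt(C1 + z^2)
 h(z) = sqrt(C1 + z^2)


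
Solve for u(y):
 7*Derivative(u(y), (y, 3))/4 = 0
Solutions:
 u(y) = C1 + C2*y + C3*y^2


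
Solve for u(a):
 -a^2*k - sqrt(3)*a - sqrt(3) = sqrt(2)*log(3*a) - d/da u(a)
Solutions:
 u(a) = C1 + a^3*k/3 + sqrt(3)*a^2/2 + sqrt(2)*a*log(a) - sqrt(2)*a + sqrt(2)*a*log(3) + sqrt(3)*a


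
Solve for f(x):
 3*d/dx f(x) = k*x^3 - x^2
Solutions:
 f(x) = C1 + k*x^4/12 - x^3/9


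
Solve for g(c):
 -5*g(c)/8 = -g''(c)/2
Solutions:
 g(c) = C1*exp(-sqrt(5)*c/2) + C2*exp(sqrt(5)*c/2)


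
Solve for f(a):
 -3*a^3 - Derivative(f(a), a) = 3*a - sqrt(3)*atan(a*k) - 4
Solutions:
 f(a) = C1 - 3*a^4/4 - 3*a^2/2 + 4*a + sqrt(3)*Piecewise((a*atan(a*k) - log(a^2*k^2 + 1)/(2*k), Ne(k, 0)), (0, True))


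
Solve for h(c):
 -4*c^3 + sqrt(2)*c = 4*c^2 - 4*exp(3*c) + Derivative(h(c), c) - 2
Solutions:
 h(c) = C1 - c^4 - 4*c^3/3 + sqrt(2)*c^2/2 + 2*c + 4*exp(3*c)/3


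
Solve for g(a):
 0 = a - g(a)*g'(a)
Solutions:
 g(a) = -sqrt(C1 + a^2)
 g(a) = sqrt(C1 + a^2)


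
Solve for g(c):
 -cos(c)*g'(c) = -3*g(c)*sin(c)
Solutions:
 g(c) = C1/cos(c)^3


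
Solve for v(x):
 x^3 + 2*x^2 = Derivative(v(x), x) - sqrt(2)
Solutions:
 v(x) = C1 + x^4/4 + 2*x^3/3 + sqrt(2)*x


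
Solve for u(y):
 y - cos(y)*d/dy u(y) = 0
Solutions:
 u(y) = C1 + Integral(y/cos(y), y)


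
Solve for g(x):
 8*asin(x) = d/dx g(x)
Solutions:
 g(x) = C1 + 8*x*asin(x) + 8*sqrt(1 - x^2)


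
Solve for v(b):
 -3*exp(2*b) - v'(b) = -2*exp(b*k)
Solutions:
 v(b) = C1 - 3*exp(2*b)/2 + 2*exp(b*k)/k


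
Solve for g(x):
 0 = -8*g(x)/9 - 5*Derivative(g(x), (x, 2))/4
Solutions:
 g(x) = C1*sin(4*sqrt(10)*x/15) + C2*cos(4*sqrt(10)*x/15)


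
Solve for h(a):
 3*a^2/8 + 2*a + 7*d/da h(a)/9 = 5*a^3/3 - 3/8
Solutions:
 h(a) = C1 + 15*a^4/28 - 9*a^3/56 - 9*a^2/7 - 27*a/56


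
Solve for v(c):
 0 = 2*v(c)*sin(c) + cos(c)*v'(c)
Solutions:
 v(c) = C1*cos(c)^2


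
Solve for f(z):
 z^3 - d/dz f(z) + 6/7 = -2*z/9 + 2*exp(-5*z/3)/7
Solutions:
 f(z) = C1 + z^4/4 + z^2/9 + 6*z/7 + 6*exp(-5*z/3)/35


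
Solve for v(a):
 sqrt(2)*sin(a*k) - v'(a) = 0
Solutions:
 v(a) = C1 - sqrt(2)*cos(a*k)/k


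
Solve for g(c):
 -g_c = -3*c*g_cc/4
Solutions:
 g(c) = C1 + C2*c^(7/3)


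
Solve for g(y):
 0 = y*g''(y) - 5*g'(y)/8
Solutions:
 g(y) = C1 + C2*y^(13/8)


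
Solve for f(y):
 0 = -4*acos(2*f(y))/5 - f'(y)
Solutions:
 Integral(1/acos(2*_y), (_y, f(y))) = C1 - 4*y/5


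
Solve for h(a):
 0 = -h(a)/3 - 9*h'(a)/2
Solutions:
 h(a) = C1*exp(-2*a/27)


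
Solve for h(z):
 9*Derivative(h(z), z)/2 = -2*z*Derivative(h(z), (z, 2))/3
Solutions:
 h(z) = C1 + C2/z^(23/4)


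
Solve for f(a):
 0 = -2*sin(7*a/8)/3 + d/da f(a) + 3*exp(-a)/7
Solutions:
 f(a) = C1 - 16*cos(7*a/8)/21 + 3*exp(-a)/7


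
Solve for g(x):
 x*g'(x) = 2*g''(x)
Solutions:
 g(x) = C1 + C2*erfi(x/2)


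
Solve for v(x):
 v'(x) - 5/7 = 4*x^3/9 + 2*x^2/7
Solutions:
 v(x) = C1 + x^4/9 + 2*x^3/21 + 5*x/7


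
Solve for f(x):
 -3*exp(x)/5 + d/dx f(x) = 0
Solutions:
 f(x) = C1 + 3*exp(x)/5


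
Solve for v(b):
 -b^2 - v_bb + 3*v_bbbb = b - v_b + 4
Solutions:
 v(b) = C1 + C2*exp(2^(1/3)*b*(2/(sqrt(77) + 9)^(1/3) + 2^(1/3)*(sqrt(77) + 9)^(1/3))/12)*sin(2^(1/3)*sqrt(3)*b*(-2^(1/3)*(sqrt(77) + 9)^(1/3) + 2/(sqrt(77) + 9)^(1/3))/12) + C3*exp(2^(1/3)*b*(2/(sqrt(77) + 9)^(1/3) + 2^(1/3)*(sqrt(77) + 9)^(1/3))/12)*cos(2^(1/3)*sqrt(3)*b*(-2^(1/3)*(sqrt(77) + 9)^(1/3) + 2/(sqrt(77) + 9)^(1/3))/12) + C4*exp(-2^(1/3)*b*(2/(sqrt(77) + 9)^(1/3) + 2^(1/3)*(sqrt(77) + 9)^(1/3))/6) + b^3/3 + 3*b^2/2 + 7*b


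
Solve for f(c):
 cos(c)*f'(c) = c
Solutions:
 f(c) = C1 + Integral(c/cos(c), c)


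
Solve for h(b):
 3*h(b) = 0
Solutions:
 h(b) = 0


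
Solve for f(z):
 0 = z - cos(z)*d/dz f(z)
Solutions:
 f(z) = C1 + Integral(z/cos(z), z)


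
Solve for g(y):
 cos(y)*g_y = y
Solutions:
 g(y) = C1 + Integral(y/cos(y), y)


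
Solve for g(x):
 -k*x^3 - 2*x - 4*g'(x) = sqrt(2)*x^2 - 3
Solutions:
 g(x) = C1 - k*x^4/16 - sqrt(2)*x^3/12 - x^2/4 + 3*x/4


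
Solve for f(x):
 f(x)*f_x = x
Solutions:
 f(x) = -sqrt(C1 + x^2)
 f(x) = sqrt(C1 + x^2)


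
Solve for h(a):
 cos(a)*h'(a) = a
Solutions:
 h(a) = C1 + Integral(a/cos(a), a)


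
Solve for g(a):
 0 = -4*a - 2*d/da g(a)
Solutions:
 g(a) = C1 - a^2


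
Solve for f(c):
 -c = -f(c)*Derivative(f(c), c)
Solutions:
 f(c) = -sqrt(C1 + c^2)
 f(c) = sqrt(C1 + c^2)


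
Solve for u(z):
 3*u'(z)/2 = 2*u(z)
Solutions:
 u(z) = C1*exp(4*z/3)


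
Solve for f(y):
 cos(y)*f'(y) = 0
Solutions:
 f(y) = C1


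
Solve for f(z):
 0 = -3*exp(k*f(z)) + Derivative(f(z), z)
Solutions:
 f(z) = Piecewise((log(-1/(C1*k + 3*k*z))/k, Ne(k, 0)), (nan, True))
 f(z) = Piecewise((C1 + 3*z, Eq(k, 0)), (nan, True))


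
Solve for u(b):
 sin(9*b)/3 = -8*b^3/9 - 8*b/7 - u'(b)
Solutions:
 u(b) = C1 - 2*b^4/9 - 4*b^2/7 + cos(9*b)/27


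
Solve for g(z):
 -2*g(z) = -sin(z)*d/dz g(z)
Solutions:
 g(z) = C1*(cos(z) - 1)/(cos(z) + 1)


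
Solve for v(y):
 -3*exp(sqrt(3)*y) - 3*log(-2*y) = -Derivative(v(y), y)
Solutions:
 v(y) = C1 + 3*y*log(-y) + 3*y*(-1 + log(2)) + sqrt(3)*exp(sqrt(3)*y)


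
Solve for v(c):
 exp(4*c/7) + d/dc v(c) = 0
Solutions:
 v(c) = C1 - 7*exp(4*c/7)/4


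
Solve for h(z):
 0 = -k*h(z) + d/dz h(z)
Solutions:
 h(z) = C1*exp(k*z)


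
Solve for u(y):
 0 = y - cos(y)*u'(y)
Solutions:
 u(y) = C1 + Integral(y/cos(y), y)


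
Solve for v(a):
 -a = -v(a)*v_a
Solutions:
 v(a) = -sqrt(C1 + a^2)
 v(a) = sqrt(C1 + a^2)


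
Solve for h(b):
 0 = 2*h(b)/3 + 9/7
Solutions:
 h(b) = -27/14


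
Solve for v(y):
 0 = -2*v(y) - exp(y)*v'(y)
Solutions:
 v(y) = C1*exp(2*exp(-y))


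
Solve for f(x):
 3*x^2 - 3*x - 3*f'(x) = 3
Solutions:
 f(x) = C1 + x^3/3 - x^2/2 - x


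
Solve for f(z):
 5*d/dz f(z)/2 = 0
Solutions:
 f(z) = C1


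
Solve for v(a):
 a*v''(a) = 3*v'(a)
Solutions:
 v(a) = C1 + C2*a^4


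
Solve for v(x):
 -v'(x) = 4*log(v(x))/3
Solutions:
 li(v(x)) = C1 - 4*x/3


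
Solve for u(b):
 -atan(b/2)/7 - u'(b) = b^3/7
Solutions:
 u(b) = C1 - b^4/28 - b*atan(b/2)/7 + log(b^2 + 4)/7


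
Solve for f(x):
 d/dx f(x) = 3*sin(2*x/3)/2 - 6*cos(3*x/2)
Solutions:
 f(x) = C1 - 4*sin(3*x/2) - 9*cos(2*x/3)/4


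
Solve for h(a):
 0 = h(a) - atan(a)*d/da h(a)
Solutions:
 h(a) = C1*exp(Integral(1/atan(a), a))


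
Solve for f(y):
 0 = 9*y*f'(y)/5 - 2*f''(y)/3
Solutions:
 f(y) = C1 + C2*erfi(3*sqrt(15)*y/10)


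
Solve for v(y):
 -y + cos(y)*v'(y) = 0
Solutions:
 v(y) = C1 + Integral(y/cos(y), y)


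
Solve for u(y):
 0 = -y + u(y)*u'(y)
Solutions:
 u(y) = -sqrt(C1 + y^2)
 u(y) = sqrt(C1 + y^2)


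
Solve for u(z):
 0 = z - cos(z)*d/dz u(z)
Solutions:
 u(z) = C1 + Integral(z/cos(z), z)


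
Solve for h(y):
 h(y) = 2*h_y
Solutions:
 h(y) = C1*exp(y/2)


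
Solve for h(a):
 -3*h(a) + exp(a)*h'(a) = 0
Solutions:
 h(a) = C1*exp(-3*exp(-a))


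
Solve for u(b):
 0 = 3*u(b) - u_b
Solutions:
 u(b) = C1*exp(3*b)


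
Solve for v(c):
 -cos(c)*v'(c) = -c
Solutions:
 v(c) = C1 + Integral(c/cos(c), c)


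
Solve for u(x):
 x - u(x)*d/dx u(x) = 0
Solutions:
 u(x) = -sqrt(C1 + x^2)
 u(x) = sqrt(C1 + x^2)


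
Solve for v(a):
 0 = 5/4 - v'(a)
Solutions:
 v(a) = C1 + 5*a/4


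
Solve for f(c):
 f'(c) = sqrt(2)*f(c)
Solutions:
 f(c) = C1*exp(sqrt(2)*c)


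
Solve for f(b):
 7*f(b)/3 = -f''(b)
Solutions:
 f(b) = C1*sin(sqrt(21)*b/3) + C2*cos(sqrt(21)*b/3)


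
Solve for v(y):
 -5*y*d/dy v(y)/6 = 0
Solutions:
 v(y) = C1


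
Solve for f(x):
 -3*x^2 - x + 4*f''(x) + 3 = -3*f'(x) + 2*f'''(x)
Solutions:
 f(x) = C1 + C2*exp(x*(1 - sqrt(10)/2)) + C3*exp(x*(1 + sqrt(10)/2)) + x^3/3 - 7*x^2/6 + 31*x/9


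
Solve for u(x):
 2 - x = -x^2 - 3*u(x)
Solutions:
 u(x) = -x^2/3 + x/3 - 2/3


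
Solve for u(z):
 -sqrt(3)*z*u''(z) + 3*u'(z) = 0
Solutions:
 u(z) = C1 + C2*z^(1 + sqrt(3))


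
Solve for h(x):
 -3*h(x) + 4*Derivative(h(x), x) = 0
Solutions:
 h(x) = C1*exp(3*x/4)


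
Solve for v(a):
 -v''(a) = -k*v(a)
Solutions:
 v(a) = C1*exp(-a*sqrt(k)) + C2*exp(a*sqrt(k))


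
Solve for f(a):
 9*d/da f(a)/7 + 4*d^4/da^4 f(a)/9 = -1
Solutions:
 f(a) = C1 + C4*exp(-3*294^(1/3)*a/14) - 7*a/9 + (C2*sin(3*3^(5/6)*98^(1/3)*a/28) + C3*cos(3*3^(5/6)*98^(1/3)*a/28))*exp(3*294^(1/3)*a/28)


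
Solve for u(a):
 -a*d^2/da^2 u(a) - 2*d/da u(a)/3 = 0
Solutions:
 u(a) = C1 + C2*a^(1/3)


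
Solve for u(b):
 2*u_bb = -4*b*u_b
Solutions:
 u(b) = C1 + C2*erf(b)


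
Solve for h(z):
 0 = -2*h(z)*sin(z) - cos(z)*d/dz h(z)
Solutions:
 h(z) = C1*cos(z)^2


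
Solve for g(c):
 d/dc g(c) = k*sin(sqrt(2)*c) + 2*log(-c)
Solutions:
 g(c) = C1 + 2*c*log(-c) - 2*c - sqrt(2)*k*cos(sqrt(2)*c)/2


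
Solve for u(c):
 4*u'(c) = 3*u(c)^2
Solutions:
 u(c) = -4/(C1 + 3*c)


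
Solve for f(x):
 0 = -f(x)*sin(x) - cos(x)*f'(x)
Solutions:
 f(x) = C1*cos(x)


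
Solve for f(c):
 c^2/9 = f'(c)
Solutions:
 f(c) = C1 + c^3/27


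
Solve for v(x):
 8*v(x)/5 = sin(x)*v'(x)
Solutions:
 v(x) = C1*(cos(x) - 1)^(4/5)/(cos(x) + 1)^(4/5)


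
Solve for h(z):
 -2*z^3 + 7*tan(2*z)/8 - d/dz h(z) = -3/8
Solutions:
 h(z) = C1 - z^4/2 + 3*z/8 - 7*log(cos(2*z))/16


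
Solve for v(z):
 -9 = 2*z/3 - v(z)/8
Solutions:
 v(z) = 16*z/3 + 72


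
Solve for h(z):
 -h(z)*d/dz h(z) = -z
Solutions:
 h(z) = -sqrt(C1 + z^2)
 h(z) = sqrt(C1 + z^2)


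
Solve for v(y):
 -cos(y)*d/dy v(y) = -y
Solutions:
 v(y) = C1 + Integral(y/cos(y), y)


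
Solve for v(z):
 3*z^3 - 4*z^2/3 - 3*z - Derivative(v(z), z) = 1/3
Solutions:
 v(z) = C1 + 3*z^4/4 - 4*z^3/9 - 3*z^2/2 - z/3


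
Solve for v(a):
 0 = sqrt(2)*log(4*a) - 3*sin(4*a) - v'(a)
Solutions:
 v(a) = C1 + sqrt(2)*a*(log(a) - 1) + 2*sqrt(2)*a*log(2) + 3*cos(4*a)/4


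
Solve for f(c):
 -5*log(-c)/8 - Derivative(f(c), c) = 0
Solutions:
 f(c) = C1 - 5*c*log(-c)/8 + 5*c/8


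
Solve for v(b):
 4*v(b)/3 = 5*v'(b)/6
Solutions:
 v(b) = C1*exp(8*b/5)


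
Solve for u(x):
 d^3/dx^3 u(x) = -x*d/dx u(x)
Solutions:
 u(x) = C1 + Integral(C2*airyai(-x) + C3*airybi(-x), x)


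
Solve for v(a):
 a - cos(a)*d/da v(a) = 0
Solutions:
 v(a) = C1 + Integral(a/cos(a), a)


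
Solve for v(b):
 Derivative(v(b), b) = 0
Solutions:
 v(b) = C1


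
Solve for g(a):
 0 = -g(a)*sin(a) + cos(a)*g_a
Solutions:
 g(a) = C1/cos(a)


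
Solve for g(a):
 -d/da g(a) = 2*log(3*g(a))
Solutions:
 Integral(1/(log(_y) + log(3)), (_y, g(a)))/2 = C1 - a


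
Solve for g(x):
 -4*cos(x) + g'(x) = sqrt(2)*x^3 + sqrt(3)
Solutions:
 g(x) = C1 + sqrt(2)*x^4/4 + sqrt(3)*x + 4*sin(x)


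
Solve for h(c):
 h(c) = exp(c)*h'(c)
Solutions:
 h(c) = C1*exp(-exp(-c))


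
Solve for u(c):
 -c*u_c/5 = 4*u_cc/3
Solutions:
 u(c) = C1 + C2*erf(sqrt(30)*c/20)


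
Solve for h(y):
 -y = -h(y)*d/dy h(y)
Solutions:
 h(y) = -sqrt(C1 + y^2)
 h(y) = sqrt(C1 + y^2)


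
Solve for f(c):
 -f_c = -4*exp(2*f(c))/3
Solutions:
 f(c) = log(-1/(C1 + 4*c))/2 - log(2) + log(6)/2
 f(c) = log(-sqrt(-1/(C1 + 4*c))) - log(2) + log(6)/2


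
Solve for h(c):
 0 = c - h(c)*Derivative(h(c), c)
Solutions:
 h(c) = -sqrt(C1 + c^2)
 h(c) = sqrt(C1 + c^2)


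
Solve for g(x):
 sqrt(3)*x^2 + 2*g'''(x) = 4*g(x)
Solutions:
 g(x) = C3*exp(2^(1/3)*x) + sqrt(3)*x^2/4 + (C1*sin(2^(1/3)*sqrt(3)*x/2) + C2*cos(2^(1/3)*sqrt(3)*x/2))*exp(-2^(1/3)*x/2)


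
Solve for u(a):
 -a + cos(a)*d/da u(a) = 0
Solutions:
 u(a) = C1 + Integral(a/cos(a), a)


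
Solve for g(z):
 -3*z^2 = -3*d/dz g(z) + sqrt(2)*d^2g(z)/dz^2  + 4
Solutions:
 g(z) = C1 + C2*exp(3*sqrt(2)*z/2) + z^3/3 + sqrt(2)*z^2/3 + 16*z/9


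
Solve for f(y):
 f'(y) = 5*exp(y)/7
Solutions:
 f(y) = C1 + 5*exp(y)/7


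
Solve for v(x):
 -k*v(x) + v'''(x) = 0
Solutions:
 v(x) = C1*exp(k^(1/3)*x) + C2*exp(k^(1/3)*x*(-1 + sqrt(3)*I)/2) + C3*exp(-k^(1/3)*x*(1 + sqrt(3)*I)/2)


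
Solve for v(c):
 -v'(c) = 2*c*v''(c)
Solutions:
 v(c) = C1 + C2*sqrt(c)


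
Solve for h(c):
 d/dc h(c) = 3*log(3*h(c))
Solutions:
 -Integral(1/(log(_y) + log(3)), (_y, h(c)))/3 = C1 - c


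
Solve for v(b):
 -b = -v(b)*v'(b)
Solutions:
 v(b) = -sqrt(C1 + b^2)
 v(b) = sqrt(C1 + b^2)


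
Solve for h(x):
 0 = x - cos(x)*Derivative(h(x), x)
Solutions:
 h(x) = C1 + Integral(x/cos(x), x)


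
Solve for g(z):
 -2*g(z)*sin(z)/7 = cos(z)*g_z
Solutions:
 g(z) = C1*cos(z)^(2/7)


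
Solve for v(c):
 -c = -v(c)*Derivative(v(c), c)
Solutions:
 v(c) = -sqrt(C1 + c^2)
 v(c) = sqrt(C1 + c^2)


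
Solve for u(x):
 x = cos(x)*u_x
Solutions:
 u(x) = C1 + Integral(x/cos(x), x)


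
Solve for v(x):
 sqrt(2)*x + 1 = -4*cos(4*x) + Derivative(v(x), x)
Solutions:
 v(x) = C1 + sqrt(2)*x^2/2 + x + sin(4*x)


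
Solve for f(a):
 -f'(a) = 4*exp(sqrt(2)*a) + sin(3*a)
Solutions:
 f(a) = C1 - 2*sqrt(2)*exp(sqrt(2)*a) + cos(3*a)/3


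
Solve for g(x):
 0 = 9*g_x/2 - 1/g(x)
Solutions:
 g(x) = -sqrt(C1 + 4*x)/3
 g(x) = sqrt(C1 + 4*x)/3


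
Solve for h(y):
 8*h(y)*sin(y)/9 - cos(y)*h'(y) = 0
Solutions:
 h(y) = C1/cos(y)^(8/9)


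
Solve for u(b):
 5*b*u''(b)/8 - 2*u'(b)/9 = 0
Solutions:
 u(b) = C1 + C2*b^(61/45)


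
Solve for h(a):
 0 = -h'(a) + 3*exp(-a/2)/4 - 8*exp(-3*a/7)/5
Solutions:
 h(a) = C1 - 3*exp(-a/2)/2 + 56*exp(-3*a/7)/15


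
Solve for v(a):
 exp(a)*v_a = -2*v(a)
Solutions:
 v(a) = C1*exp(2*exp(-a))


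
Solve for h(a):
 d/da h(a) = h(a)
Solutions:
 h(a) = C1*exp(a)


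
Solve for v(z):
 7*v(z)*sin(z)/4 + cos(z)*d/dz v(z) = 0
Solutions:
 v(z) = C1*cos(z)^(7/4)


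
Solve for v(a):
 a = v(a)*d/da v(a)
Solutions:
 v(a) = -sqrt(C1 + a^2)
 v(a) = sqrt(C1 + a^2)


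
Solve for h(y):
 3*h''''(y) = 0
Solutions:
 h(y) = C1 + C2*y + C3*y^2 + C4*y^3


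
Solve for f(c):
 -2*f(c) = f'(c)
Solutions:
 f(c) = C1*exp(-2*c)


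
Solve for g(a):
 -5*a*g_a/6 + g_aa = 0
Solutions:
 g(a) = C1 + C2*erfi(sqrt(15)*a/6)


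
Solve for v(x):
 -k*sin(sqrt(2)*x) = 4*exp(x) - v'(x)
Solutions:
 v(x) = C1 - sqrt(2)*k*cos(sqrt(2)*x)/2 + 4*exp(x)


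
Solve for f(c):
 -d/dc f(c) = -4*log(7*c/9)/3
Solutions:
 f(c) = C1 + 4*c*log(c)/3 - 8*c*log(3)/3 - 4*c/3 + 4*c*log(7)/3


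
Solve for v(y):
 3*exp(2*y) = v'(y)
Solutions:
 v(y) = C1 + 3*exp(2*y)/2


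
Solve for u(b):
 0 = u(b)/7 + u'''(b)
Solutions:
 u(b) = C3*exp(-7^(2/3)*b/7) + (C1*sin(sqrt(3)*7^(2/3)*b/14) + C2*cos(sqrt(3)*7^(2/3)*b/14))*exp(7^(2/3)*b/14)


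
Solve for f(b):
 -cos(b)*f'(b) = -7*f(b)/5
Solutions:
 f(b) = C1*(sin(b) + 1)^(7/10)/(sin(b) - 1)^(7/10)


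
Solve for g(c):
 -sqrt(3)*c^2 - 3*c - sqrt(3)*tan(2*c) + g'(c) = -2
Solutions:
 g(c) = C1 + sqrt(3)*c^3/3 + 3*c^2/2 - 2*c - sqrt(3)*log(cos(2*c))/2


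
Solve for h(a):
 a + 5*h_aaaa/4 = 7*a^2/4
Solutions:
 h(a) = C1 + C2*a + C3*a^2 + C4*a^3 + 7*a^6/1800 - a^5/150


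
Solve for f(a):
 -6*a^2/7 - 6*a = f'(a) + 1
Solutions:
 f(a) = C1 - 2*a^3/7 - 3*a^2 - a


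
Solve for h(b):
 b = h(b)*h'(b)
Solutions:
 h(b) = -sqrt(C1 + b^2)
 h(b) = sqrt(C1 + b^2)


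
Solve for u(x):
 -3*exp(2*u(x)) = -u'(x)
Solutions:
 u(x) = log(-sqrt(-1/(C1 + 3*x))) - log(2)/2
 u(x) = log(-1/(C1 + 3*x))/2 - log(2)/2


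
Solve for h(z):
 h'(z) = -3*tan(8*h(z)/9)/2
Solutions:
 h(z) = -9*asin(C1*exp(-4*z/3))/8 + 9*pi/8
 h(z) = 9*asin(C1*exp(-4*z/3))/8


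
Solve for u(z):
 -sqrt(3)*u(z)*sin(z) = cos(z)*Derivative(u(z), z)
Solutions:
 u(z) = C1*cos(z)^(sqrt(3))


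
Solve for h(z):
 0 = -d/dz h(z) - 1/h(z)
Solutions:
 h(z) = -sqrt(C1 - 2*z)
 h(z) = sqrt(C1 - 2*z)


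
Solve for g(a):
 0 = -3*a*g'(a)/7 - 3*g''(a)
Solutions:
 g(a) = C1 + C2*erf(sqrt(14)*a/14)


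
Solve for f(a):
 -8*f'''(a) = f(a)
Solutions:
 f(a) = C3*exp(-a/2) + (C1*sin(sqrt(3)*a/4) + C2*cos(sqrt(3)*a/4))*exp(a/4)


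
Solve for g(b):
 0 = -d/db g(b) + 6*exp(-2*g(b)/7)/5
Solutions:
 g(b) = 7*log(-sqrt(C1 + 6*b)) - 7*log(35) + 7*log(70)/2
 g(b) = 7*log(C1 + 6*b)/2 - 7*log(35) + 7*log(70)/2


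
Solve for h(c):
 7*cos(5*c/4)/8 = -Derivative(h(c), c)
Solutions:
 h(c) = C1 - 7*sin(5*c/4)/10


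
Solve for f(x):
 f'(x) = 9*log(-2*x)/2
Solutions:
 f(x) = C1 + 9*x*log(-x)/2 + 9*x*(-1 + log(2))/2


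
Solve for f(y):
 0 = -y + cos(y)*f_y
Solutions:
 f(y) = C1 + Integral(y/cos(y), y)


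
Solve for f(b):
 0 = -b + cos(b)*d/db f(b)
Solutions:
 f(b) = C1 + Integral(b/cos(b), b)


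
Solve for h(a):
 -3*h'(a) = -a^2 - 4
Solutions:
 h(a) = C1 + a^3/9 + 4*a/3


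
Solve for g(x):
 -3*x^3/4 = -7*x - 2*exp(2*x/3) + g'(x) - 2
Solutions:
 g(x) = C1 - 3*x^4/16 + 7*x^2/2 + 2*x + 3*exp(2*x/3)


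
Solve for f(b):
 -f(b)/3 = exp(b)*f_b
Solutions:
 f(b) = C1*exp(exp(-b)/3)


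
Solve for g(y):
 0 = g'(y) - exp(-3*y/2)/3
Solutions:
 g(y) = C1 - 2*exp(-3*y/2)/9


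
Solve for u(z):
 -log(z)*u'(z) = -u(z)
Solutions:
 u(z) = C1*exp(li(z))


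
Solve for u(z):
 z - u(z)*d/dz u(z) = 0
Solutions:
 u(z) = -sqrt(C1 + z^2)
 u(z) = sqrt(C1 + z^2)


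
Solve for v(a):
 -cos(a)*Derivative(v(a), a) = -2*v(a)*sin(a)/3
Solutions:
 v(a) = C1/cos(a)^(2/3)


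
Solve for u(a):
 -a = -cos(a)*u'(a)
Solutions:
 u(a) = C1 + Integral(a/cos(a), a)


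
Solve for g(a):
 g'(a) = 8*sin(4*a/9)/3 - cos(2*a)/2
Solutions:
 g(a) = C1 - sin(2*a)/4 - 6*cos(4*a/9)


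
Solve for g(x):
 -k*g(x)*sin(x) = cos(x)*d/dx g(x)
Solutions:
 g(x) = C1*exp(k*log(cos(x)))


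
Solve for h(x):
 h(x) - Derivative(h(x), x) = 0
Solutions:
 h(x) = C1*exp(x)


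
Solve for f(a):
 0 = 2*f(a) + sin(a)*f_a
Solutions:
 f(a) = C1*(cos(a) + 1)/(cos(a) - 1)


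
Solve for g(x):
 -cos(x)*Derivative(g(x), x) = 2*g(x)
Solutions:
 g(x) = C1*(sin(x) - 1)/(sin(x) + 1)


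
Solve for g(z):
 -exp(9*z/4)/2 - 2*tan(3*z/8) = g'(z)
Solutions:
 g(z) = C1 - 2*exp(9*z/4)/9 + 16*log(cos(3*z/8))/3


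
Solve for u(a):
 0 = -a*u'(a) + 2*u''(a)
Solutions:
 u(a) = C1 + C2*erfi(a/2)


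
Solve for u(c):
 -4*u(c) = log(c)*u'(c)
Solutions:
 u(c) = C1*exp(-4*li(c))


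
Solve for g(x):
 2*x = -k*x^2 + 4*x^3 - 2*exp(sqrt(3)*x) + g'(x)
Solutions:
 g(x) = C1 + k*x^3/3 - x^4 + x^2 + 2*sqrt(3)*exp(sqrt(3)*x)/3


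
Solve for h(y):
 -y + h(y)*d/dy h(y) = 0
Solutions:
 h(y) = -sqrt(C1 + y^2)
 h(y) = sqrt(C1 + y^2)


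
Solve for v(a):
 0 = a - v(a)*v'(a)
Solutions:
 v(a) = -sqrt(C1 + a^2)
 v(a) = sqrt(C1 + a^2)


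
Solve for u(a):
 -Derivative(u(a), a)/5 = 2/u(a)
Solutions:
 u(a) = -sqrt(C1 - 20*a)
 u(a) = sqrt(C1 - 20*a)


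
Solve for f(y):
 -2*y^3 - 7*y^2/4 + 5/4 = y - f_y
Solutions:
 f(y) = C1 + y^4/2 + 7*y^3/12 + y^2/2 - 5*y/4


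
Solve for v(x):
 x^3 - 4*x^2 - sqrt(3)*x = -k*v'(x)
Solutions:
 v(x) = C1 - x^4/(4*k) + 4*x^3/(3*k) + sqrt(3)*x^2/(2*k)


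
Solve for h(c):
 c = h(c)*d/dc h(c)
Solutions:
 h(c) = -sqrt(C1 + c^2)
 h(c) = sqrt(C1 + c^2)


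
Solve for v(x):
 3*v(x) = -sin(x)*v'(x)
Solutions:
 v(x) = C1*(cos(x) + 1)^(3/2)/(cos(x) - 1)^(3/2)


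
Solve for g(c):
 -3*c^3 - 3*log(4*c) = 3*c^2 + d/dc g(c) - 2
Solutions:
 g(c) = C1 - 3*c^4/4 - c^3 - 3*c*log(c) - c*log(64) + 5*c


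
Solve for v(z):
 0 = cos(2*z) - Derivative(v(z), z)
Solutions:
 v(z) = C1 + sin(2*z)/2


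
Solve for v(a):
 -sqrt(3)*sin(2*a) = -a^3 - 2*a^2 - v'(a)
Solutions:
 v(a) = C1 - a^4/4 - 2*a^3/3 - sqrt(3)*cos(2*a)/2


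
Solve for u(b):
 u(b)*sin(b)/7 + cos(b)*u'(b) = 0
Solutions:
 u(b) = C1*cos(b)^(1/7)


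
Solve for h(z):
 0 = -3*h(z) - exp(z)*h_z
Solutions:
 h(z) = C1*exp(3*exp(-z))


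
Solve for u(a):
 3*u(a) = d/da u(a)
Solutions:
 u(a) = C1*exp(3*a)


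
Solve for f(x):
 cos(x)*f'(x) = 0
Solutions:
 f(x) = C1


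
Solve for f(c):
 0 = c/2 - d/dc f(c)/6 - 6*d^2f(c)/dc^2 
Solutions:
 f(c) = C1 + C2*exp(-c/36) + 3*c^2/2 - 108*c


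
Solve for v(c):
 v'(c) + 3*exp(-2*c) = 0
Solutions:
 v(c) = C1 + 3*exp(-2*c)/2


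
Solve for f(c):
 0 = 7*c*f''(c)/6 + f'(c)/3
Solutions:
 f(c) = C1 + C2*c^(5/7)


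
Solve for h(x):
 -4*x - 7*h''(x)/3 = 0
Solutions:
 h(x) = C1 + C2*x - 2*x^3/7


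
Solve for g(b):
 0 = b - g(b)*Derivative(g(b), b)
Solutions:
 g(b) = -sqrt(C1 + b^2)
 g(b) = sqrt(C1 + b^2)


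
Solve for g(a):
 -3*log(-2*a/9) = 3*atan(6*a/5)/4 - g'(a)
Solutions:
 g(a) = C1 + 3*a*log(-a) + 3*a*atan(6*a/5)/4 - 6*a*log(3) - 3*a + 3*a*log(2) - 5*log(36*a^2 + 25)/16


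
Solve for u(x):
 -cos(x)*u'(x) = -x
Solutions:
 u(x) = C1 + Integral(x/cos(x), x)


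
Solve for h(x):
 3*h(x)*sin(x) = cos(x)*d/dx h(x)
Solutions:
 h(x) = C1/cos(x)^3


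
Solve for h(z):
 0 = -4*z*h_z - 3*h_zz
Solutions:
 h(z) = C1 + C2*erf(sqrt(6)*z/3)


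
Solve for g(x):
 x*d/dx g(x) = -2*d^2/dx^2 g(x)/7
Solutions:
 g(x) = C1 + C2*erf(sqrt(7)*x/2)


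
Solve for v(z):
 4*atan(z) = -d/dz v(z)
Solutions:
 v(z) = C1 - 4*z*atan(z) + 2*log(z^2 + 1)


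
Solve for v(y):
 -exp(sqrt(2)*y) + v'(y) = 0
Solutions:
 v(y) = C1 + sqrt(2)*exp(sqrt(2)*y)/2


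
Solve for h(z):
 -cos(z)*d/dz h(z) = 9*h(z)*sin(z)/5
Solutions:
 h(z) = C1*cos(z)^(9/5)


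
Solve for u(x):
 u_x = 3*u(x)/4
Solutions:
 u(x) = C1*exp(3*x/4)


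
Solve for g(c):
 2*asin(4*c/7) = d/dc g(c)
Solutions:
 g(c) = C1 + 2*c*asin(4*c/7) + sqrt(49 - 16*c^2)/2


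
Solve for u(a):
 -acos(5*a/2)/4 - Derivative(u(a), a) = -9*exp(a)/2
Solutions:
 u(a) = C1 - a*acos(5*a/2)/4 + sqrt(4 - 25*a^2)/20 + 9*exp(a)/2


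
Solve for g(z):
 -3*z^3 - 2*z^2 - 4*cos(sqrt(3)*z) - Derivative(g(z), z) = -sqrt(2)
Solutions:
 g(z) = C1 - 3*z^4/4 - 2*z^3/3 + sqrt(2)*z - 4*sqrt(3)*sin(sqrt(3)*z)/3


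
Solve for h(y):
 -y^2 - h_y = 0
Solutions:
 h(y) = C1 - y^3/3


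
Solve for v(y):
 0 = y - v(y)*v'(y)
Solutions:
 v(y) = -sqrt(C1 + y^2)
 v(y) = sqrt(C1 + y^2)


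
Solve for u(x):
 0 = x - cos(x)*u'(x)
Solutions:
 u(x) = C1 + Integral(x/cos(x), x)


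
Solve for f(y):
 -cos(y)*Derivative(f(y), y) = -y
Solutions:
 f(y) = C1 + Integral(y/cos(y), y)


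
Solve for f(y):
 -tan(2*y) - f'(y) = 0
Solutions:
 f(y) = C1 + log(cos(2*y))/2


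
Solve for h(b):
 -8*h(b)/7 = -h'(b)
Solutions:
 h(b) = C1*exp(8*b/7)


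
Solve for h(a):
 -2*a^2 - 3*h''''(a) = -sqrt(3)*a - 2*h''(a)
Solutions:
 h(a) = C1 + C2*a + C3*exp(-sqrt(6)*a/3) + C4*exp(sqrt(6)*a/3) + a^4/12 - sqrt(3)*a^3/12 + 3*a^2/2


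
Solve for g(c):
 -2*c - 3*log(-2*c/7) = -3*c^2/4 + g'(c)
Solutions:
 g(c) = C1 + c^3/4 - c^2 - 3*c*log(-c) + 3*c*(-log(2) + 1 + log(7))


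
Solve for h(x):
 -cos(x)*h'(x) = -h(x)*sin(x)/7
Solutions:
 h(x) = C1/cos(x)^(1/7)


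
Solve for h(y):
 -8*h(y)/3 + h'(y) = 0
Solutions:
 h(y) = C1*exp(8*y/3)


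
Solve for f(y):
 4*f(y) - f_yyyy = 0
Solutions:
 f(y) = C1*exp(-sqrt(2)*y) + C2*exp(sqrt(2)*y) + C3*sin(sqrt(2)*y) + C4*cos(sqrt(2)*y)


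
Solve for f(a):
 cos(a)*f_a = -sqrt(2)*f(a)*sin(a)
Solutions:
 f(a) = C1*cos(a)^(sqrt(2))


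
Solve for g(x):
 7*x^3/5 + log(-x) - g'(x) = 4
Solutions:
 g(x) = C1 + 7*x^4/20 + x*log(-x) - 5*x


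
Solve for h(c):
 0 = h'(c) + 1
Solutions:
 h(c) = C1 - c


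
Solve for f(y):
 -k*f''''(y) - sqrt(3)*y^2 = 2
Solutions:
 f(y) = C1 + C2*y + C3*y^2 + C4*y^3 - sqrt(3)*y^6/(360*k) - y^4/(12*k)


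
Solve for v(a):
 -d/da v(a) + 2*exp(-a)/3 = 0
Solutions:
 v(a) = C1 - 2*exp(-a)/3


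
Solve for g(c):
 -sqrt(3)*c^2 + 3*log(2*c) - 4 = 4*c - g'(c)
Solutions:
 g(c) = C1 + sqrt(3)*c^3/3 + 2*c^2 - 3*c*log(c) - c*log(8) + 7*c


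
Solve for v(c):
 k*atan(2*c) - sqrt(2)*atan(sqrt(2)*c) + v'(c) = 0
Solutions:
 v(c) = C1 - k*(c*atan(2*c) - log(4*c^2 + 1)/4) + sqrt(2)*(c*atan(sqrt(2)*c) - sqrt(2)*log(2*c^2 + 1)/4)


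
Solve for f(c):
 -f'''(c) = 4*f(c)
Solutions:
 f(c) = C3*exp(-2^(2/3)*c) + (C1*sin(2^(2/3)*sqrt(3)*c/2) + C2*cos(2^(2/3)*sqrt(3)*c/2))*exp(2^(2/3)*c/2)


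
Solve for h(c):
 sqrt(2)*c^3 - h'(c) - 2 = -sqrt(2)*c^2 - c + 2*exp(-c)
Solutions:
 h(c) = C1 + sqrt(2)*c^4/4 + sqrt(2)*c^3/3 + c^2/2 - 2*c + 2*exp(-c)


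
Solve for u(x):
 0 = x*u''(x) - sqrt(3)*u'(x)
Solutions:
 u(x) = C1 + C2*x^(1 + sqrt(3))


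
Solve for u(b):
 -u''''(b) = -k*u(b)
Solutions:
 u(b) = C1*exp(-b*k^(1/4)) + C2*exp(b*k^(1/4)) + C3*exp(-I*b*k^(1/4)) + C4*exp(I*b*k^(1/4))


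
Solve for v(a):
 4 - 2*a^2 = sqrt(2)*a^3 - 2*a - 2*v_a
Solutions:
 v(a) = C1 + sqrt(2)*a^4/8 + a^3/3 - a^2/2 - 2*a


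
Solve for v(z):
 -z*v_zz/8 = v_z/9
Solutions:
 v(z) = C1 + C2*z^(1/9)


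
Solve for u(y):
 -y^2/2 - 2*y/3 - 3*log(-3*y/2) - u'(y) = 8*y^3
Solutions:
 u(y) = C1 - 2*y^4 - y^3/6 - y^2/3 - 3*y*log(-y) + 3*y*(-log(3) + log(2) + 1)


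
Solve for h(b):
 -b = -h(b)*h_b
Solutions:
 h(b) = -sqrt(C1 + b^2)
 h(b) = sqrt(C1 + b^2)


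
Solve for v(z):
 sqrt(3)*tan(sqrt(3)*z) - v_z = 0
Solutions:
 v(z) = C1 - log(cos(sqrt(3)*z))


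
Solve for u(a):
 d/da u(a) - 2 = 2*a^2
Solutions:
 u(a) = C1 + 2*a^3/3 + 2*a


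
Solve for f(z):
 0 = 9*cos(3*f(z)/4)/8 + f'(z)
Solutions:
 9*z/8 - 2*log(sin(3*f(z)/4) - 1)/3 + 2*log(sin(3*f(z)/4) + 1)/3 = C1


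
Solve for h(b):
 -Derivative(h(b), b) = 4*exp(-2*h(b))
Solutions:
 h(b) = log(-sqrt(C1 - 8*b))
 h(b) = log(C1 - 8*b)/2


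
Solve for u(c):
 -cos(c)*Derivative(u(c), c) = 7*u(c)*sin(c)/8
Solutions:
 u(c) = C1*cos(c)^(7/8)


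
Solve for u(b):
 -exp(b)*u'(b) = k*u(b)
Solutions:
 u(b) = C1*exp(k*exp(-b))


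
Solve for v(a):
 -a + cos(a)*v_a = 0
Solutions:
 v(a) = C1 + Integral(a/cos(a), a)


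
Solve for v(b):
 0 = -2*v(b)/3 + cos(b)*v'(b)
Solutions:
 v(b) = C1*(sin(b) + 1)^(1/3)/(sin(b) - 1)^(1/3)


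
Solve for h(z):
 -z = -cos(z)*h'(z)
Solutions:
 h(z) = C1 + Integral(z/cos(z), z)


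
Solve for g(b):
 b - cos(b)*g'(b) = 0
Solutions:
 g(b) = C1 + Integral(b/cos(b), b)


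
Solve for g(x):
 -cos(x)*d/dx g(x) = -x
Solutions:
 g(x) = C1 + Integral(x/cos(x), x)


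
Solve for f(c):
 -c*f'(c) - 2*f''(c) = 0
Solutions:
 f(c) = C1 + C2*erf(c/2)


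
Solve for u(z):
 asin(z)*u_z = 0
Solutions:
 u(z) = C1


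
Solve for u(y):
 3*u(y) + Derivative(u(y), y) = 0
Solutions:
 u(y) = C1*exp(-3*y)


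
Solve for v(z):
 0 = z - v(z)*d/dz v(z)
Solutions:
 v(z) = -sqrt(C1 + z^2)
 v(z) = sqrt(C1 + z^2)


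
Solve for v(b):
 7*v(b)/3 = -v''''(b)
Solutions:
 v(b) = (C1*sin(sqrt(2)*3^(3/4)*7^(1/4)*b/6) + C2*cos(sqrt(2)*3^(3/4)*7^(1/4)*b/6))*exp(-sqrt(2)*3^(3/4)*7^(1/4)*b/6) + (C3*sin(sqrt(2)*3^(3/4)*7^(1/4)*b/6) + C4*cos(sqrt(2)*3^(3/4)*7^(1/4)*b/6))*exp(sqrt(2)*3^(3/4)*7^(1/4)*b/6)


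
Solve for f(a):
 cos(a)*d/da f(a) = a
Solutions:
 f(a) = C1 + Integral(a/cos(a), a)


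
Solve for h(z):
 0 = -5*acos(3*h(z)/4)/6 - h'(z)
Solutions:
 Integral(1/acos(3*_y/4), (_y, h(z))) = C1 - 5*z/6


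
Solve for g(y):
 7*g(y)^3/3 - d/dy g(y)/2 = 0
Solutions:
 g(y) = -sqrt(6)*sqrt(-1/(C1 + 14*y))/2
 g(y) = sqrt(6)*sqrt(-1/(C1 + 14*y))/2


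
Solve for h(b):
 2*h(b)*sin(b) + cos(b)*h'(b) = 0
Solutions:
 h(b) = C1*cos(b)^2


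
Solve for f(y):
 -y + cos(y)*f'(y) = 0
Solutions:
 f(y) = C1 + Integral(y/cos(y), y)


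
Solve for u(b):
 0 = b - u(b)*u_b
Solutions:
 u(b) = -sqrt(C1 + b^2)
 u(b) = sqrt(C1 + b^2)


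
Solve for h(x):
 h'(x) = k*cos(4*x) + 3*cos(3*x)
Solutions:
 h(x) = C1 + k*sin(4*x)/4 + sin(3*x)


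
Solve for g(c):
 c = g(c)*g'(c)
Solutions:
 g(c) = -sqrt(C1 + c^2)
 g(c) = sqrt(C1 + c^2)


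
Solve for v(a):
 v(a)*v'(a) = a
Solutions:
 v(a) = -sqrt(C1 + a^2)
 v(a) = sqrt(C1 + a^2)


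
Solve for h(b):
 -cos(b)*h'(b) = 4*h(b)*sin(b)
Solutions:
 h(b) = C1*cos(b)^4


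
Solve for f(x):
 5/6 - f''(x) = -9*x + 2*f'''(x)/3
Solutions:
 f(x) = C1 + C2*x + C3*exp(-3*x/2) + 3*x^3/2 - 31*x^2/12


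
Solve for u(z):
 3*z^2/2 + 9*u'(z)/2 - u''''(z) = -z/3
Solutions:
 u(z) = C1 + C4*exp(6^(2/3)*z/2) - z^3/9 - z^2/27 + (C2*sin(3*2^(2/3)*3^(1/6)*z/4) + C3*cos(3*2^(2/3)*3^(1/6)*z/4))*exp(-6^(2/3)*z/4)


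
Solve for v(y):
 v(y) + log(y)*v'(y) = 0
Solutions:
 v(y) = C1*exp(-li(y))


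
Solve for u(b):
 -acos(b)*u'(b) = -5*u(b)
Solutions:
 u(b) = C1*exp(5*Integral(1/acos(b), b))


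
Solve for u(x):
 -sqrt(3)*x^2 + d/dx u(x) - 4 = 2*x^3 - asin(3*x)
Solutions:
 u(x) = C1 + x^4/2 + sqrt(3)*x^3/3 - x*asin(3*x) + 4*x - sqrt(1 - 9*x^2)/3


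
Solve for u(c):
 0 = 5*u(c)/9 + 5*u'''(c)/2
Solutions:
 u(c) = C3*exp(-6^(1/3)*c/3) + (C1*sin(2^(1/3)*3^(5/6)*c/6) + C2*cos(2^(1/3)*3^(5/6)*c/6))*exp(6^(1/3)*c/6)


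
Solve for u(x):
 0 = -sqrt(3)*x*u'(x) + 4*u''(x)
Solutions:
 u(x) = C1 + C2*erfi(sqrt(2)*3^(1/4)*x/4)


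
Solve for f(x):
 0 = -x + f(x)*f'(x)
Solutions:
 f(x) = -sqrt(C1 + x^2)
 f(x) = sqrt(C1 + x^2)


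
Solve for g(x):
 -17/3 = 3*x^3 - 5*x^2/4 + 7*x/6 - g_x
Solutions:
 g(x) = C1 + 3*x^4/4 - 5*x^3/12 + 7*x^2/12 + 17*x/3


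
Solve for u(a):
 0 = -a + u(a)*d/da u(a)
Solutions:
 u(a) = -sqrt(C1 + a^2)
 u(a) = sqrt(C1 + a^2)


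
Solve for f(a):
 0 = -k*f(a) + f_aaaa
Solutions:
 f(a) = C1*exp(-a*k^(1/4)) + C2*exp(a*k^(1/4)) + C3*exp(-I*a*k^(1/4)) + C4*exp(I*a*k^(1/4))


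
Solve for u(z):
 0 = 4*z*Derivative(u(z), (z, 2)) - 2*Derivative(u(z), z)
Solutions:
 u(z) = C1 + C2*z^(3/2)


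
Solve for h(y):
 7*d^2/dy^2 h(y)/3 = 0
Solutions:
 h(y) = C1 + C2*y


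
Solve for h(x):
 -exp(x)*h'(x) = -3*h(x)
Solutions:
 h(x) = C1*exp(-3*exp(-x))


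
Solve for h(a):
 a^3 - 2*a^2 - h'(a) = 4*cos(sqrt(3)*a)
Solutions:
 h(a) = C1 + a^4/4 - 2*a^3/3 - 4*sqrt(3)*sin(sqrt(3)*a)/3


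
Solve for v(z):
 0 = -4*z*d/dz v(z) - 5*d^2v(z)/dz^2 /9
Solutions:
 v(z) = C1 + C2*erf(3*sqrt(10)*z/5)


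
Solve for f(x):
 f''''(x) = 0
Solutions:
 f(x) = C1 + C2*x + C3*x^2 + C4*x^3


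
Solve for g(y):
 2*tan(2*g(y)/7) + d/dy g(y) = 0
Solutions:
 g(y) = -7*asin(C1*exp(-4*y/7))/2 + 7*pi/2
 g(y) = 7*asin(C1*exp(-4*y/7))/2


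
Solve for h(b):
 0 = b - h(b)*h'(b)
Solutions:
 h(b) = -sqrt(C1 + b^2)
 h(b) = sqrt(C1 + b^2)
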